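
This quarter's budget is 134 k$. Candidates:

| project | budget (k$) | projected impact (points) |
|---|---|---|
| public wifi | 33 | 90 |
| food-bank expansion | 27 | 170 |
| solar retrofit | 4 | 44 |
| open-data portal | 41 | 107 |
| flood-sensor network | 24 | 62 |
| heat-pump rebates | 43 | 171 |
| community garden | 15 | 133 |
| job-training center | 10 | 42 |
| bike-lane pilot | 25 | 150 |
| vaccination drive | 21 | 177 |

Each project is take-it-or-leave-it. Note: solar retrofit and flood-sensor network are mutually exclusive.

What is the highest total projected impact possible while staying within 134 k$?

801

Food-bank expansion + heat-pump rebates + community garden + bike-lane pilot + vaccination drive uses 131 of the 134 k$ and totals 801.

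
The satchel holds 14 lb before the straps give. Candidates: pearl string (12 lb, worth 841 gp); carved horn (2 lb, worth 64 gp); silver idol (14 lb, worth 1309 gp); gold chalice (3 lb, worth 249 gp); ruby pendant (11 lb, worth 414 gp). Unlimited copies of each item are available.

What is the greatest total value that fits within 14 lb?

Taking silver idol: 14 lb used, 1309 in value.
No other feasible combination exceeds 1309.

1309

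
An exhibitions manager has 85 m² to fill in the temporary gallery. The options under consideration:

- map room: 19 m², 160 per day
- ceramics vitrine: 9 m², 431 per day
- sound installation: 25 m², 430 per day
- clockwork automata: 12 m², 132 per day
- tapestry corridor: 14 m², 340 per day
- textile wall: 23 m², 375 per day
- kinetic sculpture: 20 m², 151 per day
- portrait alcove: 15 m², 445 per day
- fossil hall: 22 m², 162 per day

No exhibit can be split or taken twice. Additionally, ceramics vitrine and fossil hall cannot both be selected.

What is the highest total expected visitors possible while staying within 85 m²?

By expected visitors per m²: ceramics vitrine 47.89, portrait alcove 29.67, tapestry corridor 24.29 lead.
Greedy by ratio would take ceramics vitrine + sound installation + clockwork automata + tapestry corridor + portrait alcove: 75 m² used, total 1778.
Dropping tapestry corridor frees 14 m²; slotting in textile wall (23 m²) lifts the total to 1813 at 84 m².

1813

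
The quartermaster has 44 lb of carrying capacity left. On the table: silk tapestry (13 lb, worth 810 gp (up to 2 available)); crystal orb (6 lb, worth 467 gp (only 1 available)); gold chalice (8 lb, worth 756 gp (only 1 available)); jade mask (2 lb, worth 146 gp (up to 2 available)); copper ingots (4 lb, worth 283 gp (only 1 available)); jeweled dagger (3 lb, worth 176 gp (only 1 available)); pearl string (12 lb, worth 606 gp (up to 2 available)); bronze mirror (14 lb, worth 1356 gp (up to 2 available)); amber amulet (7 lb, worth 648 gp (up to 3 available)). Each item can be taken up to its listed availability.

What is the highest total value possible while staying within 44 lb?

By value per lb: bronze mirror 96.86, gold chalice 94.50, amber amulet 92.57 lead.
A density-first pass picks gold chalice + 2×bronze mirror + amber amulet — 4116 at 43 lb.
Dropping gold chalice frees 8 lb; slotting in jade mask + amber amulet (9 lb) lifts the total to 4154 at 44 lb.
Nothing else within 44 lb beats 4154.

4154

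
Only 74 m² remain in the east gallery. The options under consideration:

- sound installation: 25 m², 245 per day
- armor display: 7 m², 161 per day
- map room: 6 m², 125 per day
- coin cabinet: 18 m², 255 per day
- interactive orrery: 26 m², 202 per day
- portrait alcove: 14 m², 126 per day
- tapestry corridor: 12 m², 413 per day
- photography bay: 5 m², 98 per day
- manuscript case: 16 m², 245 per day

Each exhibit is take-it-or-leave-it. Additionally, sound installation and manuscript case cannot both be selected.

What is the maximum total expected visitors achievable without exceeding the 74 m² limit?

1325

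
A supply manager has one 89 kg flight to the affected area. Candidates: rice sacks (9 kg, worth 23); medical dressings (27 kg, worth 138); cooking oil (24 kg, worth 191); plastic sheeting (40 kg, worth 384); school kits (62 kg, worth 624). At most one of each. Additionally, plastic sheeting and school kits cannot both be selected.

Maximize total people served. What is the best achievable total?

The ratio ordering already packs tightly: cooking oil + school kits, 86 kg, 815.
Runner-up medical dressings + school kits tops out at 762.

815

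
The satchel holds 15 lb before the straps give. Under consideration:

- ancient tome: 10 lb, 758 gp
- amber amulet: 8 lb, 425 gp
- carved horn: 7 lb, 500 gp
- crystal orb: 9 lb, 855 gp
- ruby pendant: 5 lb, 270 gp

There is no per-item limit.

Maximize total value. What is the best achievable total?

The ratio ordering already packs tightly: crystal orb + ruby pendant, 14 lb, 1125.

1125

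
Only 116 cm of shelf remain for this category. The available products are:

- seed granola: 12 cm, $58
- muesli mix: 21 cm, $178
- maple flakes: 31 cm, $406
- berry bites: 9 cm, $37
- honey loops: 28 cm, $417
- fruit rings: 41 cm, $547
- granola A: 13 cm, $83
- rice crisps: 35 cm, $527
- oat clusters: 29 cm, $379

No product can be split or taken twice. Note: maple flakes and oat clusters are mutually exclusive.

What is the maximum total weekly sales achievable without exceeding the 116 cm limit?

1549

Best packing: seed granola + honey loops + fruit rings + rice crisps — 116 cm, 1549 total.
No other feasible combination exceeds 1549.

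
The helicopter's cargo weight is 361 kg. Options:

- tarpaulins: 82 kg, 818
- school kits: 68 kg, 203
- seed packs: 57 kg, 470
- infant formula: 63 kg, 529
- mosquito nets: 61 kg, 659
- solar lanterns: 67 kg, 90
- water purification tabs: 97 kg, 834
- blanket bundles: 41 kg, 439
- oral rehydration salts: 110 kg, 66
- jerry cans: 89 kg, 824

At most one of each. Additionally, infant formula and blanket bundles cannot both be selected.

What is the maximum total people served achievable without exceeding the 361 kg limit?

3310

Ranking by ratio (people served/kg): mosquito nets 10.80, blanket bundles 10.71, tarpaulins 9.98, jerry cans 9.26.
Taking tarpaulins + seed packs + infant formula + mosquito nets + water purification tabs: 360 kg used, 3310 in people served.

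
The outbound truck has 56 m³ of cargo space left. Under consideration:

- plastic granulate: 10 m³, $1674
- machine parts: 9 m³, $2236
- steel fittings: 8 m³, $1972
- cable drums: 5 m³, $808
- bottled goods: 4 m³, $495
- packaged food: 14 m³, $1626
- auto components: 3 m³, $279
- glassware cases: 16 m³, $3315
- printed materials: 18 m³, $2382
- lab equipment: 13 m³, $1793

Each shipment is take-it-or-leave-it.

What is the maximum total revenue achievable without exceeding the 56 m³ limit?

Density check — machine parts 248.44, steel fittings 246.50, glassware cases 207.19 are the best per m³.
Taking the top-ratio shipments first gives plastic granulate + machine parts + steel fittings + cable drums + bottled goods + auto components + glassware cases for 10779 (55 m³).
Dropping cable drums and bottled goods and auto components frees 12 m³; slotting in lab equipment (13 m³) lifts the total to 10990 at 56 m³.
Every other selection either busts 56 m³ or fails to beat 10990.

10990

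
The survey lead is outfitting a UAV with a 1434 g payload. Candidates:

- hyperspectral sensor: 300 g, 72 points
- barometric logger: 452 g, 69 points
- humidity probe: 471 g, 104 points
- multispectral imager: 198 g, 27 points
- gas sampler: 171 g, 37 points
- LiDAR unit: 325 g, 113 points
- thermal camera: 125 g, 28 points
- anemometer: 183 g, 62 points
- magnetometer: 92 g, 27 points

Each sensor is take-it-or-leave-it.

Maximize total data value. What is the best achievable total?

379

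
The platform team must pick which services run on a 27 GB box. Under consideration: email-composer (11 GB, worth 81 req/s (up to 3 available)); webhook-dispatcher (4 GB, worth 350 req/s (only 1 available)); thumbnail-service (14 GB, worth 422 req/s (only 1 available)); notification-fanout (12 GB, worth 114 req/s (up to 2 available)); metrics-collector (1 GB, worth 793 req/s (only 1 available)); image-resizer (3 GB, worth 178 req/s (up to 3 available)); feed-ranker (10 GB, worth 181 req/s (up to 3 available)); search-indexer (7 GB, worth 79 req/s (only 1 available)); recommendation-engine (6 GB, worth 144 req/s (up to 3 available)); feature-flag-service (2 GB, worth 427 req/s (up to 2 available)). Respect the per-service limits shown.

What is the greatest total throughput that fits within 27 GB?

2675

Taking webhook-dispatcher + metrics-collector + 3×image-resizer + recommendation-engine + 2×feature-flag-service: 24 GB used, 2675 in throughput.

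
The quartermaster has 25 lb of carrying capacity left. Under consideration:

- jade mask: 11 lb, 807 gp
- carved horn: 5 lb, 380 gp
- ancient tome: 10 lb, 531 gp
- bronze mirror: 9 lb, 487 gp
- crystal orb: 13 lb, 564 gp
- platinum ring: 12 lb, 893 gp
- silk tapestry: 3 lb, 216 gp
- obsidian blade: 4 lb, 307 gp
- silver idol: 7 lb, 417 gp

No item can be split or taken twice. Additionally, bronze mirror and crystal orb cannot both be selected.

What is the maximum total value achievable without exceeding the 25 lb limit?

Ranking by ratio (value/lb): obsidian blade 76.75, carved horn 76.00, platinum ring 74.42.
Carved horn + platinum ring + silk tapestry + obsidian blade uses 24 of the 25 lb and totals 1796.

1796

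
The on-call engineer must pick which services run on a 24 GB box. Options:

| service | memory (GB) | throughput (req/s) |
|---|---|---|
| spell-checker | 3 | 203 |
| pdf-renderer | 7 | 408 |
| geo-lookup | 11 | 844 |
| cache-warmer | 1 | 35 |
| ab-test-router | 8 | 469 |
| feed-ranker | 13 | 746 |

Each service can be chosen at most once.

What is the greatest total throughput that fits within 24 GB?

1590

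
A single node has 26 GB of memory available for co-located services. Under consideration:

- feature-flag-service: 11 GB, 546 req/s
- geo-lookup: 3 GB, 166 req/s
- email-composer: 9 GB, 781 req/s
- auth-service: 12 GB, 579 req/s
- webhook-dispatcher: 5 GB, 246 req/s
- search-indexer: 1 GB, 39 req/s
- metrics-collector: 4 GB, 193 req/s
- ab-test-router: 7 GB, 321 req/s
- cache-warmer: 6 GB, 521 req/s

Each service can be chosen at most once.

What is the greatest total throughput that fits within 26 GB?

Filling by ratio: geo-lookup + email-composer + webhook-dispatcher + search-indexer + cache-warmer for 1753, with 2 GB left unused.
The 9 GB tied up in geo-lookup and webhook-dispatcher and search-indexer is better spent on feature-flag-service — total rises to 1848 (26 GB).

1848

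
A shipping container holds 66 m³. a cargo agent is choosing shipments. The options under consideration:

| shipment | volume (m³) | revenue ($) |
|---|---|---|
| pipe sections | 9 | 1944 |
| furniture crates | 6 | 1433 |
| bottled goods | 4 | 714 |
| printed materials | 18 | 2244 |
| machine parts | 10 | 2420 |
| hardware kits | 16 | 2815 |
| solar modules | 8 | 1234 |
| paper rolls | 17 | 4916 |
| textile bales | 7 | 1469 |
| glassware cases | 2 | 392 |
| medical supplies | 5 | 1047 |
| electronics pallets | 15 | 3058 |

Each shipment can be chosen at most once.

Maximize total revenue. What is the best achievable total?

15632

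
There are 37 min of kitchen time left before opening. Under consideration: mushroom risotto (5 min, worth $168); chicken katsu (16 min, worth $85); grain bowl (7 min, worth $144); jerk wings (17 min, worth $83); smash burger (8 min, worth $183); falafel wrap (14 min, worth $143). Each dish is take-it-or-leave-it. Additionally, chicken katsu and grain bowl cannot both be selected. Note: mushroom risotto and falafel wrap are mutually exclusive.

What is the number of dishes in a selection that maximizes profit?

4

Best achievable profit is 578.
For example mushroom risotto + grain bowl + jerk wings + smash burger achieves it, using 37 min.
All optima have 4 dishes.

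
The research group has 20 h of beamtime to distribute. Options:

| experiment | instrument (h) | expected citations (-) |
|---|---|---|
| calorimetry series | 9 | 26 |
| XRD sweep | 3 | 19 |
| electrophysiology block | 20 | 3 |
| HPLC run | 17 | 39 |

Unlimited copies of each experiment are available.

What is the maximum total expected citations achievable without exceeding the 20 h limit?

Density check — XRD sweep 6.33, calorimetry series 2.89, HPLC run 2.29 are the best per h.
Taking 6×XRD sweep: 18 h used, 114 in expected citations.

114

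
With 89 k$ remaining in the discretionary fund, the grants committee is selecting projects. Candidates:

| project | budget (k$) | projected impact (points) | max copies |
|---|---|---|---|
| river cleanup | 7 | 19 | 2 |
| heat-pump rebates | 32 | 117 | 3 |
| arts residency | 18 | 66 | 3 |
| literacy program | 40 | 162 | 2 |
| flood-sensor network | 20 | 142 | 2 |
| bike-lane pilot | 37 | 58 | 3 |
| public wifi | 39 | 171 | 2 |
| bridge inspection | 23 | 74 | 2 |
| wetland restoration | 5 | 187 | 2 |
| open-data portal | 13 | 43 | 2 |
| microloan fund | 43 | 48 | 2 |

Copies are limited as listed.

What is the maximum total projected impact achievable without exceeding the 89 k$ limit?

Taking 2×flood-sensor network + public wifi + 2×wetland restoration: 89 k$ used, 829 in projected impact.

829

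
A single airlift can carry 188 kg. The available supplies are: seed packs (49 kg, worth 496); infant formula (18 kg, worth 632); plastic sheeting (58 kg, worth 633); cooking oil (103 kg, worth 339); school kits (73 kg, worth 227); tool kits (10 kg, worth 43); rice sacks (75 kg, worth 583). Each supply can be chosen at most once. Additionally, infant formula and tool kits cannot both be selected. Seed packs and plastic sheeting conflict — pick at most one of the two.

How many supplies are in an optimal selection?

3

The maximum people served within 188 kg is 1848.
infant formula + plastic sheeting + rice sacks hits 1848 at 151 kg.
All optima have 3 supplies.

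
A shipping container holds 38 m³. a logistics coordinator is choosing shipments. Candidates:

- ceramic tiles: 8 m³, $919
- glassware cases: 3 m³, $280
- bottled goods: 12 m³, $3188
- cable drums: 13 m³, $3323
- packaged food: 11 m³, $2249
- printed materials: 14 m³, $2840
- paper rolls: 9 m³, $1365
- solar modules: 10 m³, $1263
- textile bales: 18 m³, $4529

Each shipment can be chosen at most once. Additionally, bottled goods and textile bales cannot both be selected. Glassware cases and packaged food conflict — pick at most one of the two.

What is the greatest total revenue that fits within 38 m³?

8760

By revenue per m³: bottled goods 265.67, cable drums 255.62, textile bales 251.61, packaged food 204.45 lead.
The ratio ordering already packs tightly: bottled goods + cable drums + packaged food, 36 m³, 8760.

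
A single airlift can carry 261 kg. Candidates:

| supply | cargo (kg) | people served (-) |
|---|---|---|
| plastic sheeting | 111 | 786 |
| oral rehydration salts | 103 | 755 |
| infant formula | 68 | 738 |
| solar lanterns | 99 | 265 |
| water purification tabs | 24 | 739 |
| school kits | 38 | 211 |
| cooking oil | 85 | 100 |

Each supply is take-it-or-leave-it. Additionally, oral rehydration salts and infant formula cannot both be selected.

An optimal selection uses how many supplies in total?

4

Optimal total is 2474.
One optimal bundle: plastic sheeting + infant formula + water purification tabs + school kits (241 kg).
All optima have 4 supplies.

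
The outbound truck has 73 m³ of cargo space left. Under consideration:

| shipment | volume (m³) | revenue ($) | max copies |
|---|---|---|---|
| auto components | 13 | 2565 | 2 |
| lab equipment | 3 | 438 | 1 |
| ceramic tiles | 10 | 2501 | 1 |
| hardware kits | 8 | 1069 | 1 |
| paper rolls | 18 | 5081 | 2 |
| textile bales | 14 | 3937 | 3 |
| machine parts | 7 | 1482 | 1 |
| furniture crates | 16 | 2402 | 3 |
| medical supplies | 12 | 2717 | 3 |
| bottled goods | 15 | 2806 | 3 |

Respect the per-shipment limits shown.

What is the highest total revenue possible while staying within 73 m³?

Greedy by ratio would take 2×paper rolls + 2×textile bales + machine parts: 71 m³ used, total 19518.
Reworking the packing: lab equipment + ceramic tiles + paper rolls + 3×textile bales uses 73 m³ and improves the total to 19831.

19831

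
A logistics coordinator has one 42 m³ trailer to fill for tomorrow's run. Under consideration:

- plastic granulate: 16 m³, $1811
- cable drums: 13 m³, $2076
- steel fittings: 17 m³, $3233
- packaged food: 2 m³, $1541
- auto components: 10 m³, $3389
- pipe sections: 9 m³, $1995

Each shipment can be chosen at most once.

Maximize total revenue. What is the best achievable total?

10239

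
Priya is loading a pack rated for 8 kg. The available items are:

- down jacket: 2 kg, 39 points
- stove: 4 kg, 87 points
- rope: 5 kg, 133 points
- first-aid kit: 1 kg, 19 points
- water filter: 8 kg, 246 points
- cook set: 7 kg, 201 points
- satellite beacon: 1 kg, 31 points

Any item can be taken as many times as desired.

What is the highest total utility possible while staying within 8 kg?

Taking 8×satellite beacon: 8 kg used, 248 in utility.
No other feasible combination exceeds 248.

248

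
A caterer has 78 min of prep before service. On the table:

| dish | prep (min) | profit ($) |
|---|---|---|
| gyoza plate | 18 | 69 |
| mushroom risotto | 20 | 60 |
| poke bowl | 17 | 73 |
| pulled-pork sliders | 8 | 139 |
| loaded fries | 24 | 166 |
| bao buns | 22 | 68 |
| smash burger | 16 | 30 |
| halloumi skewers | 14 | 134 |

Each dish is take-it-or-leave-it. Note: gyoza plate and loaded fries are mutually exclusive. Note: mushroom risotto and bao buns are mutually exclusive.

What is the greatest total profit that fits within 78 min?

512

By profit per min: pulled-pork sliders 17.38, halloumi skewers 9.57, loaded fries 6.92 lead.
Best packing: poke bowl + pulled-pork sliders + loaded fries + halloumi skewers — 63 min, 512 total.
Runner-up pulled-pork sliders + loaded fries + bao buns + halloumi skewers tops out at 507.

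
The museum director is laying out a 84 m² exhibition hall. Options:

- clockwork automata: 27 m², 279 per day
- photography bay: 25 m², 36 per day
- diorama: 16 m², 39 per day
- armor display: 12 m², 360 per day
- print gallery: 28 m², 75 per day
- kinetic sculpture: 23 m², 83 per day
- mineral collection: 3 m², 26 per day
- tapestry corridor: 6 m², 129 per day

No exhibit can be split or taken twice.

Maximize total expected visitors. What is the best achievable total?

890

Greedy by ratio would take clockwork automata + armor display + kinetic sculpture + mineral collection + tapestry corridor: 71 m² used, total 877.
The 3 m² tied up in mineral collection is better spent on diorama — total rises to 890 (84 m²).
The closest alternative, clockwork automata + armor display + kinetic sculpture + mineral collection + tapestry corridor, reaches only 877.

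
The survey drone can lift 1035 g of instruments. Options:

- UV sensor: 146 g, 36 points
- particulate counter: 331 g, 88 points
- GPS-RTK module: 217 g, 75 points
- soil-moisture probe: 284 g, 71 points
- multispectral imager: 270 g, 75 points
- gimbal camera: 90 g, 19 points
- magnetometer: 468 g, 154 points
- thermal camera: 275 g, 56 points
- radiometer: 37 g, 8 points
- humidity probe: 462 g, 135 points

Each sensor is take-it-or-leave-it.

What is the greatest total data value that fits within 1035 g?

Ranking by ratio (data value/g): GPS-RTK module 0.35, magnetometer 0.33, humidity probe 0.29, multispectral imager 0.28.
Taking the top-ratio sensors first gives GPS-RTK module + multispectral imager + magnetometer + radiometer for 312 (992 g).
The 307 g tied up in multispectral imager and radiometer is better spent on particulate counter — total rises to 317 (1016 g).
That's the maximum — no swap from here does better than 317.

317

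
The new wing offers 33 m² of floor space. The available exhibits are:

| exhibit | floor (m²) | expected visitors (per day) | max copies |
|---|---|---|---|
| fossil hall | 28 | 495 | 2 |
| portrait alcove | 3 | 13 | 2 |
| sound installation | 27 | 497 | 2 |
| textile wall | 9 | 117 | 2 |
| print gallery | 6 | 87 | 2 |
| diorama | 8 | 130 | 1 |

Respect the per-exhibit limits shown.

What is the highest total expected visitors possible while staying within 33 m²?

584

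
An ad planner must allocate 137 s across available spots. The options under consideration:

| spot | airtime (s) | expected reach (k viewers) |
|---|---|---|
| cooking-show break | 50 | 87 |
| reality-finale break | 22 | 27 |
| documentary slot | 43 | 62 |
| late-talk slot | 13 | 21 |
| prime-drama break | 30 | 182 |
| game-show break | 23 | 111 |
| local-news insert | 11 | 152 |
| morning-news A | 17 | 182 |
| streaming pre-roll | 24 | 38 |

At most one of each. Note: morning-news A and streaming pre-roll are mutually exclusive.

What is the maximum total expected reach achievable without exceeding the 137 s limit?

Best packing: cooking-show break + prime-drama break + game-show break + local-news insert + morning-news A — 131 s, 714 total.
Runner-up documentary slot + late-talk slot + prime-drama break + game-show break + local-news insert + morning-news A tops out at 710.

714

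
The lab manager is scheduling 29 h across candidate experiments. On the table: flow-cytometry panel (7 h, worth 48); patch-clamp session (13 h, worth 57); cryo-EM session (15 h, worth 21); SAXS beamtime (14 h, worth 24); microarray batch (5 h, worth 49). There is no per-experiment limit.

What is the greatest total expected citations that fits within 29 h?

245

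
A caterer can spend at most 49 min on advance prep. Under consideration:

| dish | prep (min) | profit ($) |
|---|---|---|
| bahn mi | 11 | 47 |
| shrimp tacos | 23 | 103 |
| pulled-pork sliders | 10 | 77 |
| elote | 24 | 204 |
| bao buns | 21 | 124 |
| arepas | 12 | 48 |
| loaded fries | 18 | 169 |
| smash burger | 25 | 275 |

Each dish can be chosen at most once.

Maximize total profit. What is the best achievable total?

Ranking by ratio (profit/min): smash burger 11.00, loaded fries 9.39, elote 8.50, pulled-pork sliders 7.70.
Taking the top-ratio dishes first gives loaded fries + smash burger for 444 (43 min).
Dropping loaded fries frees 18 min; slotting in elote (24 min) lifts the total to 479 at 49 min.
Every other selection either busts 49 min or fails to beat 479.

479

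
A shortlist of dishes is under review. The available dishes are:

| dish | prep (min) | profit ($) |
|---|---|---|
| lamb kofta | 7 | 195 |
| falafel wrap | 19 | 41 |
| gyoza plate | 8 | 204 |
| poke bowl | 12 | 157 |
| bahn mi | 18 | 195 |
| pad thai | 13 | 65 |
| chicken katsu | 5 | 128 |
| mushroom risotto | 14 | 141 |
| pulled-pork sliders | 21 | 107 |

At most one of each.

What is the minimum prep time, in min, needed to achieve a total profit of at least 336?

15

Minimise min subject to total profit ≥ 336.
Taking lamb kofta + gyoza plate gives 399 (≥ 336) for 15 min.
Any bundle with less than 15 min falls short of 336.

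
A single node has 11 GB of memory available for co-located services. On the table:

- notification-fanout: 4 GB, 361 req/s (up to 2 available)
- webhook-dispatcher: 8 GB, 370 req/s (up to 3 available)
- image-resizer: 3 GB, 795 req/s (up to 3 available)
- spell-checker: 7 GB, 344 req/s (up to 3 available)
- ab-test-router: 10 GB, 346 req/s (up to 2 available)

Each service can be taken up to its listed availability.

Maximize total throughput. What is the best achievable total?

Best packing: 3×image-resizer — 9 GB, 2385 total.
No other feasible combination exceeds 2385.

2385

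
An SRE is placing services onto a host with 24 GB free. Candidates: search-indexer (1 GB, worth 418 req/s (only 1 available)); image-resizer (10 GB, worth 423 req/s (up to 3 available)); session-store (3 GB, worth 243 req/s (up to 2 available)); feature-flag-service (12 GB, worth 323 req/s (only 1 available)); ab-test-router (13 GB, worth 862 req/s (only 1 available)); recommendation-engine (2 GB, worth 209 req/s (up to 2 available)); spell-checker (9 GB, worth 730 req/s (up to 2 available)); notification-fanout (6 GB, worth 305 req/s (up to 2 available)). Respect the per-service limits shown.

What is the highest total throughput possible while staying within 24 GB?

Ranking by ratio (throughput/GB): search-indexer 418.00, recommendation-engine 104.50, spell-checker 81.11.
Taking the top-ratio services first gives search-indexer + 2×recommendation-engine + 2×spell-checker for 2296 (23 GB).
Dropping recommendation-engine frees 2 GB; slotting in session-store (3 GB) lifts the total to 2330 at 24 GB.
Every other selection either busts 24 GB or exceeds an availability limit or fails to beat 2330.

2330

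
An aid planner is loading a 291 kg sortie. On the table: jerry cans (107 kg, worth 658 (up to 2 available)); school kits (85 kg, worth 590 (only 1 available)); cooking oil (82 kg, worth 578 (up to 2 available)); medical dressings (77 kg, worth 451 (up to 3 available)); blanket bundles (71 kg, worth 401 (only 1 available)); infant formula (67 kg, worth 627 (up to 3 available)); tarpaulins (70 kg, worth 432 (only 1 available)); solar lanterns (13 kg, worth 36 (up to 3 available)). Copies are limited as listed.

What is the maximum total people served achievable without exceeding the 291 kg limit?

Density check — infant formula 9.36, cooking oil 7.05, school kits 6.94, tarpaulins 6.17 are the best per kg.
The ratio heuristic lands on cooking oil + 3×infant formula (2459) but leaves 8 kg idle.
Dropping cooking oil frees 82 kg; slotting in school kits (85 kg) lifts the total to 2471 at 286 kg.
Nothing else within 291 kg beats 2471.

2471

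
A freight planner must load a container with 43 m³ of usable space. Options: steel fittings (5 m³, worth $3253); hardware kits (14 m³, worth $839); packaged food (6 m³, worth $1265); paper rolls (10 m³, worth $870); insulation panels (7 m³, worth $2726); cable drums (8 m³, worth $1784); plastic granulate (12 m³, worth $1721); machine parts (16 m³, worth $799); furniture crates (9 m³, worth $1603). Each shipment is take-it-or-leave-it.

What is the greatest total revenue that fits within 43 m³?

11087

By revenue per m³: steel fittings 650.60, insulation panels 389.43, cable drums 223.00, packaged food 210.83 lead.
A density-first pass picks steel fittings + packaged food + insulation panels + cable drums + furniture crates — 10631 at 35 m³.
Replace packaged food with plastic granulate: the trade gains 456 net, giving 11087 at 41 m³.
Nothing else within 43 m³ beats 11087.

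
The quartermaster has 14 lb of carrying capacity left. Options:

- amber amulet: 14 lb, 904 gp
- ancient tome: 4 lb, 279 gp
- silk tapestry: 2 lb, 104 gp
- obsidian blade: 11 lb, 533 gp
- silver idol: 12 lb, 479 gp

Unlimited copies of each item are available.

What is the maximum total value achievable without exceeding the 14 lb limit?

By value per lb: ancient tome 69.75, amber amulet 64.57, silk tapestry 52.00, obsidian blade 48.45 lead.
Taking 3×ancient tome + silk tapestry: 14 lb used, 941 in value.
Every other selection either busts 14 lb or fails to beat 941.

941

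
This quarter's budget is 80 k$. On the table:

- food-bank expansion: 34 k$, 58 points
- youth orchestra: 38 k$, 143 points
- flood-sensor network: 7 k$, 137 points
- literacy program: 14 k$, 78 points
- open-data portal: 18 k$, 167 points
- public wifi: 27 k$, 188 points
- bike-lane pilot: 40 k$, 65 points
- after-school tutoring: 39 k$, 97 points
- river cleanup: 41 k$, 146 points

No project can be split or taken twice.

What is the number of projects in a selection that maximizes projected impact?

4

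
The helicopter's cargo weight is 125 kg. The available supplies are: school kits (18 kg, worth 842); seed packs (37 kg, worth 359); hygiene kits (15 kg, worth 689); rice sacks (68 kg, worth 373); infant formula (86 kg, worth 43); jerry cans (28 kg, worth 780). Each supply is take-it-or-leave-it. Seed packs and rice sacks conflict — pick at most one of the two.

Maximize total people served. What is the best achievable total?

2670

Taking school kits + seed packs + hygiene kits + jerry cans: 98 kg used, 2670 in people served.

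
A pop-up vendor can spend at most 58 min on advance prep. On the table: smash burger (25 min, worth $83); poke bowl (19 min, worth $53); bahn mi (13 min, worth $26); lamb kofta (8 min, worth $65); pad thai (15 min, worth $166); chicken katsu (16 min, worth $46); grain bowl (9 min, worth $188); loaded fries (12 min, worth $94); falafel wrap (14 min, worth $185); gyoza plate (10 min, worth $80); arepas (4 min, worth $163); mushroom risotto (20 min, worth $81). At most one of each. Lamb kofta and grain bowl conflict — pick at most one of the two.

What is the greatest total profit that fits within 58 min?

796

Pad thai + grain bowl + loaded fries + falafel wrap + arepas uses 54 of the 58 min and totals 796.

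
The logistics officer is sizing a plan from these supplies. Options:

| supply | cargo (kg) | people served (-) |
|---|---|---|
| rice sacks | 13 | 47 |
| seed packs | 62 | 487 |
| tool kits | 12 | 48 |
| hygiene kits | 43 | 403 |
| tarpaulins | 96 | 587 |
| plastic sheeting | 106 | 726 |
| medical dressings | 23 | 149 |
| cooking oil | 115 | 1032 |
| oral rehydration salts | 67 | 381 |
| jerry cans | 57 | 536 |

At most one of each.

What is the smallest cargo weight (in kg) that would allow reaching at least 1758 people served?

Look for the lowest-cargo combination reaching 1758.
Taking tool kits + medical dressings + cooking oil + jerry cans gives 1765 (≥ 1758) for 207 kg.
No combination under 207 kg hits 1758.

207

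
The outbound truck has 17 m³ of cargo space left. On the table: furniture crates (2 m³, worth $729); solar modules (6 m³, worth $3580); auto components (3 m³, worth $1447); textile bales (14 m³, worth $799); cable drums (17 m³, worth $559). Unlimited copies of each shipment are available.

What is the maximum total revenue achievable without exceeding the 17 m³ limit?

By revenue per m³: solar modules 596.67, auto components 482.33, furniture crates 364.50, textile bales 57.07 lead.
The ratio ordering already packs tightly: furniture crates + 2×solar modules + auto components, 17 m³, 9336.

9336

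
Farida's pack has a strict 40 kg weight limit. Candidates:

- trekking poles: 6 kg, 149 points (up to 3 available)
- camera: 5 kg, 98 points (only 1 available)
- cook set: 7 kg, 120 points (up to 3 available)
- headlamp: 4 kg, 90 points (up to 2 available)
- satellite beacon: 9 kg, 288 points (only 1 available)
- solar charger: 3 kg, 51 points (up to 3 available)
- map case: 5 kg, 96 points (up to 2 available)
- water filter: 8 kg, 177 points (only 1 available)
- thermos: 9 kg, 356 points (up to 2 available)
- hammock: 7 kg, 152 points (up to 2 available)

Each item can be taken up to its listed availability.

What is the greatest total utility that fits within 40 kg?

1301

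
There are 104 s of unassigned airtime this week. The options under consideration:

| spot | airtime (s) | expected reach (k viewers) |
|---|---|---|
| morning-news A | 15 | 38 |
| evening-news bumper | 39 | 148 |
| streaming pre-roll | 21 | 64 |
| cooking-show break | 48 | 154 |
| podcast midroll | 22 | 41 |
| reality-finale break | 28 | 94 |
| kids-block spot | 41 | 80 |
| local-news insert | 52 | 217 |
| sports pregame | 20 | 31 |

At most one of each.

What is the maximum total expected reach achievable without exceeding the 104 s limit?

The ratio heuristic lands on evening-news bumper + local-news insert (365) but leaves 13 s idle.
Replace evening-news bumper with streaming pre-roll + reality-finale break: the trade gains 10 net, giving 375 at 101 s.
Runner-up cooking-show break + local-news insert tops out at 371.

375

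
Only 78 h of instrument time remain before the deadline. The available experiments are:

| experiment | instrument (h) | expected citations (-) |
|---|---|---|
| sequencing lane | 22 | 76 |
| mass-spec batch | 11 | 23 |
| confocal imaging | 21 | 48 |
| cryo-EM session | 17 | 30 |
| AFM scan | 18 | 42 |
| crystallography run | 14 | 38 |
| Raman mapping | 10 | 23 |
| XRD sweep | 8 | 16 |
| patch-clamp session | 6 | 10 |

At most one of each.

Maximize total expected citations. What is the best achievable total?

By expected citations per h: sequencing lane 3.45, crystallography run 2.71, AFM scan 2.33, Raman mapping 2.30 lead.
Greedy by ratio would take sequencing lane + mass-spec batch + AFM scan + crystallography run + Raman mapping: 75 h used, total 202.
The 18 h tied up in AFM scan is better spent on confocal imaging — total rises to 208 (78 h).

208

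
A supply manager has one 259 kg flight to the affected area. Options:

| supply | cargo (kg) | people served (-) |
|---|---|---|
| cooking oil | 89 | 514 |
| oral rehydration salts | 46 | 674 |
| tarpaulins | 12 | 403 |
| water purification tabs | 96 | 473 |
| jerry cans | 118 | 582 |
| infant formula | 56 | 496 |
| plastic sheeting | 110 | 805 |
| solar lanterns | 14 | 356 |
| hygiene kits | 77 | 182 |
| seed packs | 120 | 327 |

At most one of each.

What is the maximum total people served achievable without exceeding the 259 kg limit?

2734

Ranking by ratio (people served/kg): tarpaulins 33.58, solar lanterns 25.43, oral rehydration salts 14.65, infant formula 8.86.
Best packing: oral rehydration salts + tarpaulins + infant formula + plastic sheeting + solar lanterns — 238 kg, 2734 total.
Every other selection either busts 259 kg or fails to beat 2734.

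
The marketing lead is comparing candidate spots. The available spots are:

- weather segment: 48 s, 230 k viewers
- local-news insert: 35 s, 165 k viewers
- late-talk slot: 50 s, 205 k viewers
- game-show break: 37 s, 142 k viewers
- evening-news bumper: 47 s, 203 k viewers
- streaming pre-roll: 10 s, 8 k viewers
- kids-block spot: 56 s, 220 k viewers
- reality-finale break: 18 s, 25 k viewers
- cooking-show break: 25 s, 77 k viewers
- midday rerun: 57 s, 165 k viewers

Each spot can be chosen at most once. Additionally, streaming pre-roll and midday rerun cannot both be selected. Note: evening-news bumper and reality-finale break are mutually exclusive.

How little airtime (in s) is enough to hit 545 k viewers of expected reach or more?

130

Look for the lowest-airtime combination reaching 545.
weather segment + local-news insert + evening-news bumper: 598 expected reach at 130 s.
No combination under 130 s hits 545.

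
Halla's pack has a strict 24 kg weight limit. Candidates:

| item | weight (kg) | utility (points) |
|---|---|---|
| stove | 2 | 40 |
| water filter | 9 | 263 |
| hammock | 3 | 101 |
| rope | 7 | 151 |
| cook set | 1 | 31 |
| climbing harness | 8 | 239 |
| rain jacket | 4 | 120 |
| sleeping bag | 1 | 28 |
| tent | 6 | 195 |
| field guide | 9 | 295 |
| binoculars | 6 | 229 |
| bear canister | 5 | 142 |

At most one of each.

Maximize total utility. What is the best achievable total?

820

Density check — binoculars 38.17, hammock 33.67, field guide 32.78, tent 32.50 are the best per kg.
The ratio ordering already packs tightly: hammock + tent + field guide + binoculars, 24 kg, 820.
Runner-up hammock + cook set + rain jacket + sleeping bag + field guide + binoculars tops out at 804.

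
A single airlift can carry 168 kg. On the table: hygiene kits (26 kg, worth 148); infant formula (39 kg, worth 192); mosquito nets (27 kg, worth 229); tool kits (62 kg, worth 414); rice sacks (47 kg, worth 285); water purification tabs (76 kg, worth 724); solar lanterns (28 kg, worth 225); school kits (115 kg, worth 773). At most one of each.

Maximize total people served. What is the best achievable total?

1367

Density check — water purification tabs 9.53, mosquito nets 8.48, solar lanterns 8.04 are the best per kg.
A density-first pass picks hygiene kits + mosquito nets + water purification tabs + solar lanterns — 1326 at 157 kg.
Replace hygiene kits and solar lanterns with tool kits: the trade gains 41 net, giving 1367 at 165 kg.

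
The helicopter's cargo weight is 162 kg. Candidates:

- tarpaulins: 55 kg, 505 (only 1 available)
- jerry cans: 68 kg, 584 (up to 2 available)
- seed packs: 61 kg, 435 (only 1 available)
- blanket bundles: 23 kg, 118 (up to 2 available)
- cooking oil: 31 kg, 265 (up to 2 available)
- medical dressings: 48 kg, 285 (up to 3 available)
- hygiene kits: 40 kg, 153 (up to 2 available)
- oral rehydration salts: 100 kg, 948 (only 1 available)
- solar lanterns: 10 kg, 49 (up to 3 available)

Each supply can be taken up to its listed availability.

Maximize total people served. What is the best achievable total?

The ratio heuristic lands on tarpaulins + oral rehydration salts (1453) but leaves 7 kg idle.
Replace tarpaulins with 2×cooking oil: the trade gains 25 net, giving 1478 at 162 kg.
Nothing else within 162 kg beats 1478.

1478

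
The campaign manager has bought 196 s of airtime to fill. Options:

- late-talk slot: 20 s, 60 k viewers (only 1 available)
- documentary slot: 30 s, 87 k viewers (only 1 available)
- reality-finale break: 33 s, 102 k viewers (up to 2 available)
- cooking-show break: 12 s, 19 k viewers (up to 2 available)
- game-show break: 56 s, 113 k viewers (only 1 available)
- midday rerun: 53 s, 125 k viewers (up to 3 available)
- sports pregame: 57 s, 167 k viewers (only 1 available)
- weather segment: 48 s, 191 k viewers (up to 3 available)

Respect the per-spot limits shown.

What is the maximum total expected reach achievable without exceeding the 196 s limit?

Density check — weather segment 3.98, reality-finale break 3.09, late-talk slot 3.00, sports pregame 2.93 are the best per s.
A density-first pass picks reality-finale break + cooking-show break + 3×weather segment — 694 at 189 s.
The 45 s tied up in reality-finale break and cooking-show break is better spent on late-talk slot + documentary slot — total rises to 720 (194 s).

720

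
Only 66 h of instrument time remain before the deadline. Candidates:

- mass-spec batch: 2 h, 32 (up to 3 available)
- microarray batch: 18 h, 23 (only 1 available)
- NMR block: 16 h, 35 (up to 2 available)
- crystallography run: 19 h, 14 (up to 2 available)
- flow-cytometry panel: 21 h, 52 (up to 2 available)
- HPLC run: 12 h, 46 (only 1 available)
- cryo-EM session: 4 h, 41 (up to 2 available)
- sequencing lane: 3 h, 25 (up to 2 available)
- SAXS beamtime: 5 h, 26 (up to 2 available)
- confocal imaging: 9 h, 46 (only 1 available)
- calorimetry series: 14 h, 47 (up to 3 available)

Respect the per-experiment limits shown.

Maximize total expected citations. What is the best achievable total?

419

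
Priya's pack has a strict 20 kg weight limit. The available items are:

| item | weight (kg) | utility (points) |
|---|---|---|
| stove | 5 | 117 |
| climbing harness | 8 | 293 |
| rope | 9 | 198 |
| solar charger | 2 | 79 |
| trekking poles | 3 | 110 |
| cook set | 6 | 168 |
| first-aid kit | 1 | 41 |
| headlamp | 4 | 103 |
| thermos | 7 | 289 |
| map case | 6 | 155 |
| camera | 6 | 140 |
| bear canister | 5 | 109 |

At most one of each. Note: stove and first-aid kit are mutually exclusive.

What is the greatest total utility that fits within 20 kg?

771

By utility per kg: thermos 41.29, first-aid kit 41.00, solar charger 39.50, trekking poles 36.67 lead.
Filling by ratio: solar charger + trekking poles + cook set + first-aid kit + thermos for 687, with 1 kg left unused.
Dropping cook set and first-aid kit frees 7 kg; slotting in climbing harness (8 kg) lifts the total to 771 at 20 kg.
No other feasible combination exceeds 771.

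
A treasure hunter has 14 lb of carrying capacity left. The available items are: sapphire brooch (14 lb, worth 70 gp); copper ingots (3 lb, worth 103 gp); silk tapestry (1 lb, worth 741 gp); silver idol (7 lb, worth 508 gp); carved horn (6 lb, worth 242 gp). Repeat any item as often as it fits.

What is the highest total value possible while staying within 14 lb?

10374

Ranking by ratio (value/lb): silk tapestry 741.00, silver idol 72.57, carved horn 40.33.
14×silk tapestry uses 14 of the 14 lb and totals 10374.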